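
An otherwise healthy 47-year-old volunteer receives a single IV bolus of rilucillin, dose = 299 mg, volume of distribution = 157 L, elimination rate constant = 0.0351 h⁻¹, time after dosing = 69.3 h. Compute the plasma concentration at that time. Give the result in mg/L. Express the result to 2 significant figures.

C₀ = Dose / Vd = 299.0 / 157 = 1.904 mg/L
C = C₀ · e^(−k·t) = 1.904 × e^(−0.03510 × 69.3)
  = 1.904 × 0.08782 = 0.1672 mg/L

0.17 mg/L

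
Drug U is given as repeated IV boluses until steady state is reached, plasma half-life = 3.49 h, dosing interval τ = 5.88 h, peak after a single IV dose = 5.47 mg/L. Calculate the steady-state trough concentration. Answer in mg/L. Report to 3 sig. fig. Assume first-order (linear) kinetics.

k = ln2 / t½ = 0.693147 / 3.49 = 0.1986 h⁻¹
e^(−kτ) = e^(−0.1986 × 5.88) = 0.3111
Accumulation ratio R = 1 / (1 − e^(−kτ)) = 1 / (1 − 0.3111) = 1.452
Steady-state trough = C₀ × R × e^(−kτ) = 5.47 × 1.452 × 0.3111 = 2.471 mg/L

2.47 mg/L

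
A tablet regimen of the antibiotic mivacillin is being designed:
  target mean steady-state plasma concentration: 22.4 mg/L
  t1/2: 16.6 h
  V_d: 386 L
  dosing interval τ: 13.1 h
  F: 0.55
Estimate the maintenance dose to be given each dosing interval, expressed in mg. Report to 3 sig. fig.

k = ln2 / t½ = 0.693147 / 16.6 = 0.04176 h⁻¹
CL = k × Vd = 0.04176 × 386 = 16.12 L/h
At steady state, F × (Dose/τ) = Css × CL.
Dose = Css × CL × τ / F = 22.4 × 16.12 × 13.1 / 0.55 = 8600 mg

8600 mg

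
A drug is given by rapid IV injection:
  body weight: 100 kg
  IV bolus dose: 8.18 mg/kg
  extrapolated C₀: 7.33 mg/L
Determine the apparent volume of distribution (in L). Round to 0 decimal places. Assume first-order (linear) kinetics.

112 L

Dose = 8.18 × 100 = 818.0 mg
Vd = Dose / C₀ = 818.0 / 7.33 = 111.6 L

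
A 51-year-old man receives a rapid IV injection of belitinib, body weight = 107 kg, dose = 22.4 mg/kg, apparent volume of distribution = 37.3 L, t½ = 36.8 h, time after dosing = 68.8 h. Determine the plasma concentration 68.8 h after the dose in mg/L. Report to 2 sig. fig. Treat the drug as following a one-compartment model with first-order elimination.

Total dose = 22.4 × 107 = 2397 mg
C₀ = Dose / Vd = 2397 / 37.3 = 64.26 mg/L
k = ln2 / t½ = 0.693147 / 36.8 = 0.01884 h⁻¹
C = C₀ · e^(−k·t) = 64.26 × e^(−0.01884 × 68.8)
  = 64.26 × 0.2736 = 17.58 mg/L

18 mg/L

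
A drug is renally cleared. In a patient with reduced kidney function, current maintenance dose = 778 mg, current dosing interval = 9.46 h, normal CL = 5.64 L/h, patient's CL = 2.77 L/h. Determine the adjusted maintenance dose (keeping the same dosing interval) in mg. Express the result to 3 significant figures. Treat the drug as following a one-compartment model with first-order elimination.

To keep the same average steady-state level, dosing rate must scale with clearance.
CL ratio = 2.77 / 5.64 = 0.4911
New dose (same interval) = 778 × 0.4911 = 382.1 mg

382 mg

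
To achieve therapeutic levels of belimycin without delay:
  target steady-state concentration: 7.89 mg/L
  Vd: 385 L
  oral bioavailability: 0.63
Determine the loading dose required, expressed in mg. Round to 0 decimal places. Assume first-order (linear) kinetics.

LD = Css × Vd / F = 7.89 × 385 / 0.63 = 4822 mg

4822 mg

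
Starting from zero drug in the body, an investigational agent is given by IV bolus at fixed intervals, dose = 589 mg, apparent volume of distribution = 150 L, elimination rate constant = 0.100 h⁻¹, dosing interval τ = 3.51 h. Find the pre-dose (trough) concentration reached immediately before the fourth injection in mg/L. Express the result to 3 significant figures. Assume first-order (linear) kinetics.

C₀ per dose = Dose / Vd = 589 / 150 = 3.927 mg/L
Fraction remaining after one interval: r = e^(−kτ) = e^(−0.1000 × 3.51) = 0.7040
Before dose 4, 3 doses have been given (aged 1τ, 2τ, 3τ).
C_trough = C₀ × (r + r² + … + r^3) = C₀ × r(1−r^3)/(1−r)
        = 3.927 × 0.7040 × (1 − 0.3489) / (1 − 0.7040) = 6.081 mg/L

6.08 mg/L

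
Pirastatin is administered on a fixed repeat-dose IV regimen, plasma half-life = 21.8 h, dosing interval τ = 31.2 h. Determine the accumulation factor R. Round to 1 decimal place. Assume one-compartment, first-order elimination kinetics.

k = ln2 / t½ = 0.693147 / 21.8 = 0.03180 h⁻¹
e^(−kτ) = e^(−0.03180 × 31.2) = 0.3708
Accumulation ratio R = 1 / (1 − e^(−kτ)) = 1 / (1 − 0.3708) = 1.589

1.6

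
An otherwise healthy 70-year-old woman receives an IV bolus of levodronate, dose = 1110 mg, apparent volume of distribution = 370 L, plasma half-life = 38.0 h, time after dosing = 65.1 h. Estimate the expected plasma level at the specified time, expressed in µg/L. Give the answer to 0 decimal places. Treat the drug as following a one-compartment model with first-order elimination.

C₀ = Dose / Vd = 1110 / 370 = 3.000 mg/L
k = ln2 / t½ = 0.693147 / 38.0 = 0.01824 h⁻¹
C = C₀ · e^(−k·t) = 3.000 × e^(−0.01824 × 65.1)
  = 3.000 × 0.3050 = 0.9150 mg/L
Convert: 0.9150 mg/L × 1000 = 915.0 µg/L

915 µg/L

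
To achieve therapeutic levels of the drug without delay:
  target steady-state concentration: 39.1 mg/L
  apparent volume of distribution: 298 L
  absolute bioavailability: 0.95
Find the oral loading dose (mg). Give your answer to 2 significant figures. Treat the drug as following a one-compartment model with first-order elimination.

LD = Css × Vd / F = 39.1 × 298 / 0.95 = 12270 mg

12000 mg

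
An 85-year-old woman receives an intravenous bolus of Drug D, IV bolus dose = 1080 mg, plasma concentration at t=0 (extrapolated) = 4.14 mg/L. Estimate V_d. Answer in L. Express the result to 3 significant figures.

Vd = Dose / C₀ = 1080 / 4.14 = 260.9 L

261 L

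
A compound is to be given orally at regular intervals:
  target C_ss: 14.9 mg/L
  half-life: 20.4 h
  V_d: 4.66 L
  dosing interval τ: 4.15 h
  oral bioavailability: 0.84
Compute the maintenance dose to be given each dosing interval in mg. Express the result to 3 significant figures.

k = ln2 / t½ = 0.693147 / 20.4 = 0.03398 h⁻¹
CL = k × Vd = 0.03398 × 4.66 = 0.1583 L/h
At steady state, F × (Dose/τ) = Css × CL.
Dose = Css × CL × τ / F = 14.9 × 0.1583 × 4.15 / 0.84 = 11.65 mg

11.7 mg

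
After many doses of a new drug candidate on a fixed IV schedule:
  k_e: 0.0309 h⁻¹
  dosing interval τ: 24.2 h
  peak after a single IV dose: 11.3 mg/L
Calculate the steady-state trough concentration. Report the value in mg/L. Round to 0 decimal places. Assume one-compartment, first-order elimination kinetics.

e^(−kτ) = e^(−0.03090 × 24.2) = 0.4734
Accumulation ratio R = 1 / (1 − e^(−kτ)) = 1 / (1 − 0.4734) = 1.899
Steady-state trough = C₀ × R × e^(−kτ) = 11.3 × 1.899 × 0.4734 = 10.16 mg/L

10 mg/L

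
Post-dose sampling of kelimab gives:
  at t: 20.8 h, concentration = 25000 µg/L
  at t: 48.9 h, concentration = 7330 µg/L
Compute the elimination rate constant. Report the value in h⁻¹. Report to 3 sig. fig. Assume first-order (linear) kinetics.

k = ln(C₁/C₂) / (t₂ − t₁) = ln(25000/7330) / (48.9 − 20.8)
  = 1.227 / 28.10 = 0.04367 h⁻¹

0.0437 h⁻¹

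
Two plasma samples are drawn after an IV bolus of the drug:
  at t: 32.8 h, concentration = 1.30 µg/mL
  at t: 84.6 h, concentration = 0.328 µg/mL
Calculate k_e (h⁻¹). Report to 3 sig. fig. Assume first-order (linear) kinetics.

0.0266 h⁻¹

k = ln(C₁/C₂) / (t₂ − t₁) = ln(1.30/0.328) / (84.6 − 32.8)
  = 1.377 / 51.80 = 0.02658 h⁻¹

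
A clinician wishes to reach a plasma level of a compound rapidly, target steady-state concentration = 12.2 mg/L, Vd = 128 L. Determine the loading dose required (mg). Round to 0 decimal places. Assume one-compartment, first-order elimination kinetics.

LD = Css × Vd = 12.2 × 128 = 1562 mg

1562 mg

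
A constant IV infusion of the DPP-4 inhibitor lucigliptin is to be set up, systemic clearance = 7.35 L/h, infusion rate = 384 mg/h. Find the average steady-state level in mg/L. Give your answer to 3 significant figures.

At steady state Css = R₀ / CL = 384 / 7.350 = 52.24 mg/L

52.2 mg/L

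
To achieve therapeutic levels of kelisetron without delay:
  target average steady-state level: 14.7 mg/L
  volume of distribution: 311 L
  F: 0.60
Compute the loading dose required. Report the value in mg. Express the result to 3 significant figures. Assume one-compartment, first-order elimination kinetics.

LD = Css × Vd / F = 14.7 × 311 / 0.60 = 7620 mg

7620 mg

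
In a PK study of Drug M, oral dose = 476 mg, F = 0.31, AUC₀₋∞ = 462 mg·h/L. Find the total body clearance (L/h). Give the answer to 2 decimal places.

0.32 L/h

CL = F·Dose / AUC = 0.31 × 476 / 462 = 0.3194 L/h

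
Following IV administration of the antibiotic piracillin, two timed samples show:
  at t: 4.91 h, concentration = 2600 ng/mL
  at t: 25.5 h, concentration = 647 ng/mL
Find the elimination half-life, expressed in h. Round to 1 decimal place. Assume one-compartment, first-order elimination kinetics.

k = ln(C₁/C₂) / (t₂ − t₁) = ln(2600/647) / (25.5 − 4.91)
  = 1.391 / 20.59 = 0.06756 h⁻¹
t½ = ln2 / k = 0.693147 / 0.06756 = 10.26 h

10.3 h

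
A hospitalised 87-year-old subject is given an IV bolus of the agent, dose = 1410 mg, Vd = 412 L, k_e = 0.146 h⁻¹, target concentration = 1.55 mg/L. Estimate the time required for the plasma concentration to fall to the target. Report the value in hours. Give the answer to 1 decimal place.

5.4 h

C₀ = Dose / Vd = 1410 / 412 = 3.422 mg/L
t = ln(C₀ / C) / k = ln(3.422 / 1.55) / 0.1460
  = ln(2.208) / 0.1460 = 0.7921 / 0.1460 = 5.425 h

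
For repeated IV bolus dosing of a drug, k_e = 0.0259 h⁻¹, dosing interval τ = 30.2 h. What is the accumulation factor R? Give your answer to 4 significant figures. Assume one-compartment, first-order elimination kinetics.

e^(−kτ) = e^(−0.02590 × 30.2) = 0.4574
Accumulation ratio R = 1 / (1 − e^(−kτ)) = 1 / (1 − 0.4574) = 1.843

1.843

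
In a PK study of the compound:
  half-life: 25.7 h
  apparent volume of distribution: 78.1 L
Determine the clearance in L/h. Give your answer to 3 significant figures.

k = ln2 / t½ = 0.693147 / 25.7 = 0.02697 h⁻¹
CL = k × Vd = 0.02697 × 78.1 = 2.106 L/h

2.11 L/h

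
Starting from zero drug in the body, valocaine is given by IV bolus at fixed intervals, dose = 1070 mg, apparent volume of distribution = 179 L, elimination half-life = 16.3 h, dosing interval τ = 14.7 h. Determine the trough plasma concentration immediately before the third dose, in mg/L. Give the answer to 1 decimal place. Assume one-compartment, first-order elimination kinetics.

C₀ per dose = Dose / Vd = 1070 / 179 = 5.978 mg/L
k = ln2 / t½ = 0.693147 / 16.3 = 0.04252 h⁻¹
Fraction remaining after one interval: r = e^(−kτ) = e^(−0.04252 × 14.7) = 0.5352
Before dose 3, 2 doses have been given (aged 1τ, 2τ).
C_trough = C₀ × (r + r²) = 5.978 × (0.5352 + 0.2864) = 4.912 mg/L

4.9 mg/L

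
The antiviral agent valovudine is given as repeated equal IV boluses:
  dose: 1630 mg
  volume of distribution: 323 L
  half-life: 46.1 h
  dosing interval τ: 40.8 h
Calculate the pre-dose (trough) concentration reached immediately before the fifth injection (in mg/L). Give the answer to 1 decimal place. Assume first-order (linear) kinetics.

5.4 mg/L

C₀ per dose = Dose / Vd = 1630 / 323 = 5.046 mg/L
k = ln2 / t½ = 0.693147 / 46.1 = 0.01504 h⁻¹
Fraction remaining after one interval: r = e^(−kτ) = e^(−0.01504 × 40.8) = 0.5414
Before dose 5, 4 doses have been given (aged 1τ, 2τ, 3τ, 4τ).
C_trough = C₀ × (r + r² + … + r^4) = C₀ × r(1−r^4)/(1−r)
        = 5.046 × 0.5414 × (1 − 0.08592) / (1 − 0.5414) = 5.445 mg/L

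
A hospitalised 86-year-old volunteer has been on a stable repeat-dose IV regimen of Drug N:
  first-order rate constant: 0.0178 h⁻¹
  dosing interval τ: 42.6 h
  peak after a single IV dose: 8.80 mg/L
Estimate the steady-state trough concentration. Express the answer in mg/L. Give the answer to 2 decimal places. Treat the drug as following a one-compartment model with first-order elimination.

7.76 mg/L

e^(−kτ) = e^(−0.01780 × 42.6) = 0.4685
Accumulation ratio R = 1 / (1 − e^(−kτ)) = 1 / (1 − 0.4685) = 1.881
Steady-state trough = C₀ × R × e^(−kτ) = 8.80 × 1.881 × 0.4685 = 7.755 mg/L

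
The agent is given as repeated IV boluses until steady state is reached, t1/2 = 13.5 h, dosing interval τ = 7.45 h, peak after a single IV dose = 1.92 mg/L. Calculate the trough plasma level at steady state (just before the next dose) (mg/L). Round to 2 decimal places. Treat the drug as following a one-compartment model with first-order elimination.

4.12 mg/L

k = ln2 / t½ = 0.693147 / 13.5 = 0.05134 h⁻¹
e^(−kτ) = e^(−0.05134 × 7.45) = 0.6822
Accumulation ratio R = 1 / (1 − e^(−kτ)) = 1 / (1 − 0.6822) = 3.147
Steady-state trough = C₀ × R × e^(−kτ) = 1.92 × 3.147 × 0.6822 = 4.122 mg/L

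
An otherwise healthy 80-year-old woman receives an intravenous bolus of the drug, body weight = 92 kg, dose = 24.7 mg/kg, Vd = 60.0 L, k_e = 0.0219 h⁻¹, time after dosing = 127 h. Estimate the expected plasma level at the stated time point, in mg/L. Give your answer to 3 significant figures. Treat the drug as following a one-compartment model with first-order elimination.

2.35 mg/L

Total dose = 24.7 × 92 = 2272 mg
C₀ = Dose / Vd = 2272 / 60.0 = 37.87 mg/L
C = C₀ · e^(−k·t) = 37.87 × e^(−0.02190 × 127)
  = 37.87 × 0.06196 = 2.346 mg/L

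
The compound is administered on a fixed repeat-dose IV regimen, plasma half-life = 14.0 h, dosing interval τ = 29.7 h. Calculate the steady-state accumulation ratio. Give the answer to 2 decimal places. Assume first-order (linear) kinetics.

1.30

k = ln2 / t½ = 0.693147 / 14.0 = 0.04951 h⁻¹
e^(−kτ) = e^(−0.04951 × 29.7) = 0.2298
Accumulation ratio R = 1 / (1 − e^(−kτ)) = 1 / (1 − 0.2298) = 1.298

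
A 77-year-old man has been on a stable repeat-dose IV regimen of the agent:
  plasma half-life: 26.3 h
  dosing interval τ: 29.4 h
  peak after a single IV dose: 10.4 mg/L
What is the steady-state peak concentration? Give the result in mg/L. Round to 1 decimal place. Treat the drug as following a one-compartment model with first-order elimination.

19.3 mg/L

k = ln2 / t½ = 0.693147 / 26.3 = 0.02636 h⁻¹
e^(−kτ) = e^(−0.02636 × 29.4) = 0.4607
Accumulation ratio R = 1 / (1 − e^(−kτ)) = 1 / (1 − 0.4607) = 1.854
Steady-state peak = C₀ × R = 10.4 × 1.854 = 19.28 mg/L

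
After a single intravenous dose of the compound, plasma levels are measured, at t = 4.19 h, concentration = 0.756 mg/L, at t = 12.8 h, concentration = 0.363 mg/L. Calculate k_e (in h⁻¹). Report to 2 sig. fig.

0.085 h⁻¹

k = ln(C₁/C₂) / (t₂ − t₁) = ln(0.756/0.363) / (12.8 − 4.19)
  = 0.7336 / 8.610 = 0.08520 h⁻¹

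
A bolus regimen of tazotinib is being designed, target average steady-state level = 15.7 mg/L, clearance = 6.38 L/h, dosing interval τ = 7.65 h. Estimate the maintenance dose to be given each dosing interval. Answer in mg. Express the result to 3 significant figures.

766 mg

At steady state, Dose/τ = Css × CL.
Dose = Css × CL × τ = 15.7 × 6.380 × 7.65 = 766.3 mg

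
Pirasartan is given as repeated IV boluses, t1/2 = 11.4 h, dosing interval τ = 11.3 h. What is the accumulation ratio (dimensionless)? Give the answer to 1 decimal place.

k = ln2 / t½ = 0.693147 / 11.4 = 0.06080 h⁻¹
e^(−kτ) = e^(−0.06080 × 11.3) = 0.5031
Accumulation ratio R = 1 / (1 − e^(−kτ)) = 1 / (1 − 0.5031) = 2.012

2.0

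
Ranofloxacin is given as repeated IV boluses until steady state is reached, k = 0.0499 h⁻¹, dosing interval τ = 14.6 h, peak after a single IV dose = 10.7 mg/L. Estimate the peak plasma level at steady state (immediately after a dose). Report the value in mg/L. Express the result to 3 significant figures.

20.7 mg/L

e^(−kτ) = e^(−0.04990 × 14.6) = 0.4826
Accumulation ratio R = 1 / (1 − e^(−kτ)) = 1 / (1 − 0.4826) = 1.933
Steady-state peak = C₀ × R = 10.7 × 1.933 = 20.68 mg/L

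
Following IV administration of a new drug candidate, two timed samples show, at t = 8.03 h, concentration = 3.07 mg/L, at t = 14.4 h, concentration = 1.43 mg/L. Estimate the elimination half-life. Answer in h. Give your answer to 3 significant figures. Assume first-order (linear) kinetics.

k = ln(C₁/C₂) / (t₂ − t₁) = ln(3.07/1.43) / (14.4 − 8.03)
  = 0.7640 / 6.370 = 0.1199 h⁻¹
t½ = ln2 / k = 0.693147 / 0.1199 = 5.781 h

5.78 h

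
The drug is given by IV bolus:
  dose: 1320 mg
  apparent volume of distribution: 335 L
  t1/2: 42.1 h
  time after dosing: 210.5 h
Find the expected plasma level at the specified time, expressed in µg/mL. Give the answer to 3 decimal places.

C₀ = Dose / Vd = 1320 / 335 = 3.940 mg/L
k = ln2 / t½ = 0.693147 / 42.1 = 0.01646 h⁻¹
t / t½ = 210.5 / 42.1 = 5 half-lives
C = C₀ × (1/2)^5 = 3.940 × 0.03125 = 0.1231 mg/L
(0.1231 mg/L = 0.1231 µg/mL)

0.123 µg/mL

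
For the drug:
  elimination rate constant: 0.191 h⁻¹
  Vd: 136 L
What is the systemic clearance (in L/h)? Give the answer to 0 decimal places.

CL = k × Vd = 0.191 × 136 = 25.98 L/h

26 L/h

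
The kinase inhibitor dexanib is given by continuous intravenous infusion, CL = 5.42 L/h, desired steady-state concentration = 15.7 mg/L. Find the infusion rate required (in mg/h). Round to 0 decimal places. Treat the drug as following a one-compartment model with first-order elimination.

85 mg/h

At steady state, infusion rate R₀ = Css × CL = 15.7 × 5.420 = 85.09 mg/h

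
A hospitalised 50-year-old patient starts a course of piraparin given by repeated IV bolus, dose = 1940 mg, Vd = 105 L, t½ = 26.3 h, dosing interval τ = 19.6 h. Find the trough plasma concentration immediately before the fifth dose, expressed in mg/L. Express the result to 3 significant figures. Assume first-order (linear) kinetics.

C₀ per dose = Dose / Vd = 1940 / 105 = 18.48 mg/L
k = ln2 / t½ = 0.693147 / 26.3 = 0.02636 h⁻¹
Fraction remaining after one interval: r = e^(−kτ) = e^(−0.02636 × 19.6) = 0.5965
Before dose 5, 4 doses have been given (aged 1τ, 2τ, 3τ, 4τ).
C_trough = C₀ × (r + r² + … + r^4) = C₀ × r(1−r^4)/(1−r)
        = 18.48 × 0.5965 × (1 − 0.1266) / (1 − 0.5965) = 23.86 mg/L

23.9 mg/L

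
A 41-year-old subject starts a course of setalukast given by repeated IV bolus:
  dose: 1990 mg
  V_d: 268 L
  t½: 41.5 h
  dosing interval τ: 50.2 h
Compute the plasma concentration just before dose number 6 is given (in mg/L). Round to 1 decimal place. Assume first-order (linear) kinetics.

C₀ per dose = Dose / Vd = 1990 / 268 = 7.425 mg/L
k = ln2 / t½ = 0.693147 / 41.5 = 0.01670 h⁻¹
Fraction remaining after one interval: r = e^(−kτ) = e^(−0.01670 × 50.2) = 0.4324
Before dose 6, 5 doses have been given (aged 1τ, 2τ, 3τ, 4τ, 5τ).
C_trough = C₀ × (r + r² + … + r^5) = C₀ × r(1−r^5)/(1−r)
        = 7.425 × 0.4324 × (1 − 0.01512) / (1 − 0.4324) = 5.571 mg/L

5.6 mg/L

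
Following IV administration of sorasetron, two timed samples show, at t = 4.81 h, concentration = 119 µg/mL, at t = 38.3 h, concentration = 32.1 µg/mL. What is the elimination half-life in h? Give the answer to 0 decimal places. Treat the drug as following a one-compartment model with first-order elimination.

k = ln(C₁/C₂) / (t₂ − t₁) = ln(119/32.1) / (38.3 − 4.81)
  = 1.310 / 33.49 = 0.03912 h⁻¹
t½ = ln2 / k = 0.693147 / 0.03912 = 17.72 h

18 h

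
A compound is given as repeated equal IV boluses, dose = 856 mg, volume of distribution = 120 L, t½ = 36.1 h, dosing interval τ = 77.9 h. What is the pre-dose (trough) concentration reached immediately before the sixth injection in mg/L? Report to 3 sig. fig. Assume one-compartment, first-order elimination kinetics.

C₀ per dose = Dose / Vd = 856 / 120 = 7.133 mg/L
k = ln2 / t½ = 0.693147 / 36.1 = 0.01920 h⁻¹
Fraction remaining after one interval: r = e^(−kτ) = e^(−0.01920 × 77.9) = 0.2241
Before dose 6, 5 doses have been given (aged 1τ, 2τ, 3τ, 4τ, 5τ).
C_trough = C₀ × (r + r² + … + r^5) = C₀ × r(1−r^5)/(1−r)
        = 7.133 × 0.2241 × (1 − 0.0005652) / (1 − 0.2241) = 2.059 mg/L

2.06 mg/L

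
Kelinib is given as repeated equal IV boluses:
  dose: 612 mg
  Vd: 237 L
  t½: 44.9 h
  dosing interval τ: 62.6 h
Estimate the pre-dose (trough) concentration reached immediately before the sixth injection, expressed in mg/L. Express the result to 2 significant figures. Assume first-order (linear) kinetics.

C₀ per dose = Dose / Vd = 612 / 237 = 2.582 mg/L
k = ln2 / t½ = 0.693147 / 44.9 = 0.01544 h⁻¹
Fraction remaining after one interval: r = e^(−kτ) = e^(−0.01544 × 62.6) = 0.3804
Before dose 6, 5 doses have been given (aged 1τ, 2τ, 3τ, 4τ, 5τ).
C_trough = C₀ × (r + r² + … + r^5) = C₀ × r(1−r^5)/(1−r)
        = 2.582 × 0.3804 × (1 − 0.007965) / (1 − 0.3804) = 1.573 mg/L

1.6 mg/L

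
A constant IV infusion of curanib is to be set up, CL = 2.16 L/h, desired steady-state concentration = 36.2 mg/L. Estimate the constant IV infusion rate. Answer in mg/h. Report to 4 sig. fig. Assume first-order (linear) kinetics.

At steady state, infusion rate R₀ = Css × CL = 36.2 × 2.160 = 78.19 mg/h

78.19 mg/h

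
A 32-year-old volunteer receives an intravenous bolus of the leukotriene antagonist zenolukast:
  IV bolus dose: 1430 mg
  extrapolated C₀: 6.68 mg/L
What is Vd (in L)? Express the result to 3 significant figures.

214 L

Vd = Dose / C₀ = 1430 / 6.68 = 214.1 L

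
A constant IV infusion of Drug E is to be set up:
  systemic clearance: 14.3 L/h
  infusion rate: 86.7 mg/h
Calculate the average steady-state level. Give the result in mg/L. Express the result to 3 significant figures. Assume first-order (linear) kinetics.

At steady state Css = R₀ / CL = 86.7 / 14.30 = 6.063 mg/L

6.06 mg/L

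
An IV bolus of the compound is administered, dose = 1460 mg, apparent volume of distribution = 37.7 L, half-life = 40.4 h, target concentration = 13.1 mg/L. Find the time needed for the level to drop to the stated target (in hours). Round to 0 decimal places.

C₀ = Dose / Vd = 1460 / 37.7 = 38.73 mg/L
k = ln2 / t½ = 0.693147 / 40.4 = 0.01716 h⁻¹
t = ln(C₀ / C) / k = ln(38.73 / 13.1) / 0.01716
  = ln(2.956) / 0.01716 = 1.084 / 0.01716 = 63.17 h

63 h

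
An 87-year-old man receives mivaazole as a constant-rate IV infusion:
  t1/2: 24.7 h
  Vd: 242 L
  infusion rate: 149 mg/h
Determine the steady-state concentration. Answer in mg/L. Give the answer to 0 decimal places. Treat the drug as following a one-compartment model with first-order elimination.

k = ln2 / t½ = 0.693147 / 24.7 = 0.02806 h⁻¹
CL = k × Vd = 0.02806 × 242 = 6.791 L/h
At steady state Css = R₀ / CL = 149 / 6.791 = 21.94 mg/L

22 mg/L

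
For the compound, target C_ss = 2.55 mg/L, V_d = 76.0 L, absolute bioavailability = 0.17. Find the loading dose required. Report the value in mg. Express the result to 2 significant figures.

LD = Css × Vd / F = 2.55 × 76.0 / 0.17 = 1140 mg

1100 mg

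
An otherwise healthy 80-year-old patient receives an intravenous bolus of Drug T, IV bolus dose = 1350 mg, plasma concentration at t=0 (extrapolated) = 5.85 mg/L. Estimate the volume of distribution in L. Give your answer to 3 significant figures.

231 L

Vd = Dose / C₀ = 1350 / 5.85 = 230.8 L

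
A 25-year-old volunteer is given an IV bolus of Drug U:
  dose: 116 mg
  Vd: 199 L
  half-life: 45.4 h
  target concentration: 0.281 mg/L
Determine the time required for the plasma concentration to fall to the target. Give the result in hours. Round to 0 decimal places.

48 h

C₀ = Dose / Vd = 116.0 / 199 = 0.5829 mg/L
k = ln2 / t½ = 0.693147 / 45.4 = 0.01527 h⁻¹
t = ln(C₀ / C) / k = ln(0.5829 / 0.281) / 0.01527
  = ln(2.074) / 0.01527 = 0.7295 / 0.01527 = 47.77 h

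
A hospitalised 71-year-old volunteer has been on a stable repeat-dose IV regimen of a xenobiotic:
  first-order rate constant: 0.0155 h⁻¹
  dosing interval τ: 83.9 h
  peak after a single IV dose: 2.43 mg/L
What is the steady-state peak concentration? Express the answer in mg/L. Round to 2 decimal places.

3.34 mg/L

e^(−kτ) = e^(−0.01550 × 83.9) = 0.2724
Accumulation ratio R = 1 / (1 − e^(−kτ)) = 1 / (1 − 0.2724) = 1.374
Steady-state peak = C₀ × R = 2.43 × 1.374 = 3.339 mg/L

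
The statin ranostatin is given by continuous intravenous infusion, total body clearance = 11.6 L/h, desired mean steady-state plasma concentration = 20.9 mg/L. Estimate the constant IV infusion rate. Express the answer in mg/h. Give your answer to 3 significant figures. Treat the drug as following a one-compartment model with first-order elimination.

242 mg/h

At steady state, infusion rate R₀ = Css × CL = 20.9 × 11.60 = 242.4 mg/h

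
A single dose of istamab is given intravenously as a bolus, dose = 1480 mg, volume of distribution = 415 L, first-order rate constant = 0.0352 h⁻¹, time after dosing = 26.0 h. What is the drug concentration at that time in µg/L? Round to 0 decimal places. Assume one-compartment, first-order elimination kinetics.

C₀ = Dose / Vd = 1480 / 415 = 3.566 mg/L
C = C₀ · e^(−k·t) = 3.566 × e^(−0.03520 × 26.0)
  = 3.566 × 0.4004 = 1.428 mg/L
Convert: 1.428 mg/L × 1000 = 1428 µg/L

1428 µg/L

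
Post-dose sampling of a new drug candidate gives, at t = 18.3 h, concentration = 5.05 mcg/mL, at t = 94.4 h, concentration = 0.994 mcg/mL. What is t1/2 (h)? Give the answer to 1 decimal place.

32.5 h

k = ln(C₁/C₂) / (t₂ − t₁) = ln(5.05/0.994) / (94.4 − 18.3)
  = 1.625 / 76.10 = 0.02135 h⁻¹
t½ = ln2 / k = 0.693147 / 0.02135 = 32.47 h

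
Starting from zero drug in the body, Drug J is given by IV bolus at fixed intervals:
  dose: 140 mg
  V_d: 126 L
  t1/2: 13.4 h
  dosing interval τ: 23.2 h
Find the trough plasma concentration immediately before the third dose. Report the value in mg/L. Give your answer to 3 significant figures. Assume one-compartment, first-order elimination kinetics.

0.435 mg/L

C₀ per dose = Dose / Vd = 140 / 126 = 1.111 mg/L
k = ln2 / t½ = 0.693147 / 13.4 = 0.05173 h⁻¹
Fraction remaining after one interval: r = e^(−kτ) = e^(−0.05173 × 23.2) = 0.3012
Before dose 3, 2 doses have been given (aged 1τ, 2τ).
C_trough = C₀ × (r + r²) = 1.111 × (0.3012 + 0.09072) = 0.4354 mg/L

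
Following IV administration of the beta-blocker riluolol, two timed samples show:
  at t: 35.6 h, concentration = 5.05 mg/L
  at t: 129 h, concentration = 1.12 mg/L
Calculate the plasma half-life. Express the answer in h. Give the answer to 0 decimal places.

43 h

k = ln(C₁/C₂) / (t₂ − t₁) = ln(5.05/1.12) / (129 − 35.6)
  = 1.506 / 93.40 = 0.01612 h⁻¹
t½ = ln2 / k = 0.693147 / 0.01612 = 43.00 h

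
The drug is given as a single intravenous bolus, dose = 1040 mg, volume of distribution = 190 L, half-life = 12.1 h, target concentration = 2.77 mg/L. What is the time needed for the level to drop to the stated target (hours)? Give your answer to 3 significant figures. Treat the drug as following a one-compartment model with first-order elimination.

11.9 h

C₀ = Dose / Vd = 1040 / 190 = 5.474 mg/L
k = ln2 / t½ = 0.693147 / 12.1 = 0.05728 h⁻¹
t = ln(C₀ / C) / k = ln(5.474 / 2.77) / 0.05728
  = ln(1.976) / 0.05728 = 0.6811 / 0.05728 = 11.89 h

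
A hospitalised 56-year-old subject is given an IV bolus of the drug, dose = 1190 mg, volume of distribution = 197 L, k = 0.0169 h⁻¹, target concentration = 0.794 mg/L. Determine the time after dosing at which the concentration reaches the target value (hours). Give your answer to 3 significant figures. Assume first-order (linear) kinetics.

120 h

C₀ = Dose / Vd = 1190 / 197 = 6.041 mg/L
t = ln(C₀ / C) / k = ln(6.041 / 0.794) / 0.01690
  = ln(7.608) / 0.01690 = 2.029 / 0.01690 = 120.1 h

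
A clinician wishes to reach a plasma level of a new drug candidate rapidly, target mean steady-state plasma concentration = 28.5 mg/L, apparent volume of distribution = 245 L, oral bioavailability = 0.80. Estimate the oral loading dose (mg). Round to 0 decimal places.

LD = Css × Vd / F = 28.5 × 245 / 0.80 = 8728 mg

8728 mg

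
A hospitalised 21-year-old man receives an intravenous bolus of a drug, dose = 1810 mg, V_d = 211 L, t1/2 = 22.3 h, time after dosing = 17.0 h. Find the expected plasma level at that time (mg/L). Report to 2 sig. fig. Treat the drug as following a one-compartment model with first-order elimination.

C₀ = Dose / Vd = 1810 / 211 = 8.578 mg/L
k = ln2 / t½ = 0.693147 / 22.3 = 0.03108 h⁻¹
C = C₀ · e^(−k·t) = 8.578 × e^(−0.03108 × 17.0)
  = 8.578 × 0.5896 = 5.058 mg/L

5.1 mg/L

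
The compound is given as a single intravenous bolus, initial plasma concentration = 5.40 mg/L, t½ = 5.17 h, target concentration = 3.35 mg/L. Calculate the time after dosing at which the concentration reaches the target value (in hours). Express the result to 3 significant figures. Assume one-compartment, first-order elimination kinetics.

k = ln2 / t½ = 0.693147 / 5.17 = 0.1341 h⁻¹
t = ln(C₀ / C) / k = ln(5.400 / 3.35) / 0.1341
  = ln(1.612) / 0.1341 = 0.4775 / 0.1341 = 3.561 h

3.56 h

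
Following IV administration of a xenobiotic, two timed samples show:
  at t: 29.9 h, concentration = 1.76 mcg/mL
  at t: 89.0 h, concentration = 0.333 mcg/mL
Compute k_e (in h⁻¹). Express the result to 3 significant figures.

k = ln(C₁/C₂) / (t₂ − t₁) = ln(1.76/0.333) / (89.0 − 29.9)
  = 1.665 / 59.10 = 0.02817 h⁻¹

0.0282 h⁻¹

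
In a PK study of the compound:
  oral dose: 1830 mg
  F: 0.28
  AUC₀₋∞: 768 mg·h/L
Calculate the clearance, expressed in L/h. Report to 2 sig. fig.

CL = F·Dose / AUC = 0.28 × 1830 / 768 = 0.6672 L/h

0.67 L/h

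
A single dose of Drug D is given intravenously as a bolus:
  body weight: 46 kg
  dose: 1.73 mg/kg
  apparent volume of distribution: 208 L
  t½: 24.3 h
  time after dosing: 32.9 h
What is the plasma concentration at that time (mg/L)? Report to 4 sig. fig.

Total dose = 1.73 × 46 = 79.58 mg
C₀ = Dose / Vd = 79.58 / 208 = 0.3826 mg/L
k = ln2 / t½ = 0.693147 / 24.3 = 0.02852 h⁻¹
C = C₀ · e^(−k·t) = 0.3826 × e^(−0.02852 × 32.9)
  = 0.3826 × 0.3913 = 0.1497 mg/L

0.1497 mg/L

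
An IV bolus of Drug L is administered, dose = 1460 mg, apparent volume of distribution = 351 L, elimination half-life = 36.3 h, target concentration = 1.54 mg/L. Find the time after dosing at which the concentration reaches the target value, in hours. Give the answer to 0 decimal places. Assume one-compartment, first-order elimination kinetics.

C₀ = Dose / Vd = 1460 / 351 = 4.160 mg/L
k = ln2 / t½ = 0.693147 / 36.3 = 0.01909 h⁻¹
t = ln(C₀ / C) / k = ln(4.160 / 1.54) / 0.01909
  = ln(2.701) / 0.01909 = 0.9936 / 0.01909 = 52.05 h

52 h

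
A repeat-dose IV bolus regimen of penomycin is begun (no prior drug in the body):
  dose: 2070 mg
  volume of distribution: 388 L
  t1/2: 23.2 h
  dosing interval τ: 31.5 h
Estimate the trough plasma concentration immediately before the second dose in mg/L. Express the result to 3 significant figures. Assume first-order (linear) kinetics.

2.08 mg/L

C₀ per dose = Dose / Vd = 2070 / 388 = 5.335 mg/L
k = ln2 / t½ = 0.693147 / 23.2 = 0.02988 h⁻¹
Fraction remaining after one interval: r = e^(−kτ) = e^(−0.02988 × 31.5) = 0.3902
Before dose 2, 1 dose has been given (aged 1τ).
C_trough = C₀ × r = 5.335 × 0.3902 = 2.082 mg/L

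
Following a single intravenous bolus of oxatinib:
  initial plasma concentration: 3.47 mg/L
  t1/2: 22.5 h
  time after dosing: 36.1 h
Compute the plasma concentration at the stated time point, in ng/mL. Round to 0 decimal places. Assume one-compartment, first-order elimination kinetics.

k = ln2 / t½ = 0.693147 / 22.5 = 0.03081 h⁻¹
C = C₀ · e^(−k·t) = 3.470 × e^(−0.03081 × 36.1)
  = 3.470 × 0.3288 = 1.141 mg/L
Convert: 1.141 mg/L × 1000 = 1141 ng/mL

1141 ng/mL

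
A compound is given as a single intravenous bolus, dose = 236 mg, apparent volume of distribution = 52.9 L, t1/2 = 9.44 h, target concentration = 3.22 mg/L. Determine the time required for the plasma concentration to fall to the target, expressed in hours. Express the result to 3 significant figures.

C₀ = Dose / Vd = 236.0 / 52.9 = 4.461 mg/L
k = ln2 / t½ = 0.693147 / 9.44 = 0.07343 h⁻¹
t = ln(C₀ / C) / k = ln(4.461 / 3.22) / 0.07343
  = ln(1.385) / 0.07343 = 0.3257 / 0.07343 = 4.436 h

4.44 h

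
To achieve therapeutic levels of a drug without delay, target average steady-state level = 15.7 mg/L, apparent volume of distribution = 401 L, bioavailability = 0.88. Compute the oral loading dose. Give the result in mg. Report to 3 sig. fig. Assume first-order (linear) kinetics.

LD = Css × Vd / F = 15.7 × 401 / 0.88 = 7154 mg

7150 mg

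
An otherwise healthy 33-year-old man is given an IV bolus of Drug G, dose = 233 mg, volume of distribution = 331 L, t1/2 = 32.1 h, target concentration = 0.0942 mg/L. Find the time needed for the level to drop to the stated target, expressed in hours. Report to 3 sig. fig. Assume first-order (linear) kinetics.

C₀ = Dose / Vd = 233.0 / 331 = 0.7039 mg/L
k = ln2 / t½ = 0.693147 / 32.1 = 0.02159 h⁻¹
t = ln(C₀ / C) / k = ln(0.7039 / 0.0942) / 0.02159
  = ln(7.472) / 0.02159 = 2.011 / 0.02159 = 93.14 h

93.1 h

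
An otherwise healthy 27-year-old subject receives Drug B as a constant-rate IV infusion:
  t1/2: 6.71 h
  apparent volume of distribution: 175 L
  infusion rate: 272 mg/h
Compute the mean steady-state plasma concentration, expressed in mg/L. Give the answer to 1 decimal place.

15.0 mg/L

k = ln2 / t½ = 0.693147 / 6.71 = 0.1033 h⁻¹
CL = k × Vd = 0.1033 × 175 = 18.08 L/h
At steady state Css = R₀ / CL = 272 / 18.08 = 15.04 mg/L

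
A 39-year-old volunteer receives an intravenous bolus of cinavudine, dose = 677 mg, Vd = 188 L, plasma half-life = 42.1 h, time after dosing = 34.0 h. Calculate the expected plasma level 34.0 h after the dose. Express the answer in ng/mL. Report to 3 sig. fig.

2060 ng/mL

C₀ = Dose / Vd = 677.0 / 188 = 3.601 mg/L
k = ln2 / t½ = 0.693147 / 42.1 = 0.01646 h⁻¹
C = C₀ · e^(−k·t) = 3.601 × e^(−0.01646 × 34.0)
  = 3.601 × 0.5714 = 2.058 mg/L
Convert: 2.058 mg/L × 1000 = 2058 ng/mL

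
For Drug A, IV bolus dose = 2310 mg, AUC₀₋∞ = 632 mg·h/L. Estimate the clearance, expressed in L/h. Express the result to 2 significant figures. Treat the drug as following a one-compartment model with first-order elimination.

3.7 L/h

CL = Dose / AUC = 2310 / 632 = 3.655 L/h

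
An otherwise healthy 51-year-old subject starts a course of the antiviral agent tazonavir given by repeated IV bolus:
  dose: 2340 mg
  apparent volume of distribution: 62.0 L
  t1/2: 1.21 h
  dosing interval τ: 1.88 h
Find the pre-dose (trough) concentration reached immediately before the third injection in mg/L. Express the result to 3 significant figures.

C₀ per dose = Dose / Vd = 2340 / 62.0 = 37.74 mg/L
k = ln2 / t½ = 0.693147 / 1.21 = 0.5728 h⁻¹
Fraction remaining after one interval: r = e^(−kτ) = e^(−0.5728 × 1.88) = 0.3407
Before dose 3, 2 doses have been given (aged 1τ, 2τ).
C_trough = C₀ × (r + r²) = 37.74 × (0.3407 + 0.1161) = 17.24 mg/L

17.2 mg/L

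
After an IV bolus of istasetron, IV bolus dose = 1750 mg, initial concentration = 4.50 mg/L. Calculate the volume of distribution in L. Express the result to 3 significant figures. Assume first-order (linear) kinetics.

389 L

Vd = Dose / C₀ = 1750 / 4.50 = 388.9 L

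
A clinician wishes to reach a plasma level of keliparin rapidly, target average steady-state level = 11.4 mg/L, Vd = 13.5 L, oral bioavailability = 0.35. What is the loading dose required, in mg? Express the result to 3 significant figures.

440 mg

LD = Css × Vd / F = 11.4 × 13.5 / 0.35 = 439.7 mg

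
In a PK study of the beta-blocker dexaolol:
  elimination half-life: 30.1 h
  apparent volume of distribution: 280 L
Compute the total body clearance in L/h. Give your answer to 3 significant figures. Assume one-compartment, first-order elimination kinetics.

6.45 L/h

k = ln2 / t½ = 0.693147 / 30.1 = 0.02303 h⁻¹
CL = k × Vd = 0.02303 × 280 = 6.448 L/h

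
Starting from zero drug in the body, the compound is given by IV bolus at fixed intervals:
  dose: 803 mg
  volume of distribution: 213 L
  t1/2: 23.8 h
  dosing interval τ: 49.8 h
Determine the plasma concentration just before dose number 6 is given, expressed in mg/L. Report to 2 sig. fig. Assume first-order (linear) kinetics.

1.2 mg/L

C₀ per dose = Dose / Vd = 803 / 213 = 3.770 mg/L
k = ln2 / t½ = 0.693147 / 23.8 = 0.02912 h⁻¹
Fraction remaining after one interval: r = e^(−kτ) = e^(−0.02912 × 49.8) = 0.2345
Before dose 6, 5 doses have been given (aged 1τ, 2τ, 3τ, 4τ, 5τ).
C_trough = C₀ × (r + r² + … + r^5) = C₀ × r(1−r^5)/(1−r)
        = 3.770 × 0.2345 × (1 − 0.0007091) / (1 − 0.2345) = 1.154 mg/L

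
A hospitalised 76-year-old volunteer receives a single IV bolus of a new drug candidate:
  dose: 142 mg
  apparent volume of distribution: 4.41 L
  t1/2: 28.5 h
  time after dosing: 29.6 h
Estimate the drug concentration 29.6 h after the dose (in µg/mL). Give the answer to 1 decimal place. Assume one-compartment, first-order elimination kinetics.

15.7 µg/mL

C₀ = Dose / Vd = 142.0 / 4.41 = 32.20 mg/L
k = ln2 / t½ = 0.693147 / 28.5 = 0.02432 h⁻¹
C = C₀ · e^(−k·t) = 32.20 × e^(−0.02432 × 29.6)
  = 32.20 × 0.4868 = 15.67 mg/L
(15.67 mg/L = 15.67 µg/mL)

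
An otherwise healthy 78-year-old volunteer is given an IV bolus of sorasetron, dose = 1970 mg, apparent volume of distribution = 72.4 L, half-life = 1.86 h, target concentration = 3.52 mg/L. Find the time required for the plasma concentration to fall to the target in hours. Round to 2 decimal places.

5.49 h

C₀ = Dose / Vd = 1970 / 72.4 = 27.21 mg/L
k = ln2 / t½ = 0.693147 / 1.86 = 0.3727 h⁻¹
t = ln(C₀ / C) / k = ln(27.21 / 3.52) / 0.3727
  = ln(7.730) / 0.3727 = 2.045 / 0.3727 = 5.487 h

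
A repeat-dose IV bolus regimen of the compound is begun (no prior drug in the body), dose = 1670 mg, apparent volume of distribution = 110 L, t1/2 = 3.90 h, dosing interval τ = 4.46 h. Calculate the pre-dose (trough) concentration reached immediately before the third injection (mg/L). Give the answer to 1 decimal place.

C₀ per dose = Dose / Vd = 1670 / 110 = 15.18 mg/L
k = ln2 / t½ = 0.693147 / 3.90 = 0.1777 h⁻¹
Fraction remaining after one interval: r = e^(−kτ) = e^(−0.1777 × 4.46) = 0.4527
Before dose 3, 2 doses have been given (aged 1τ, 2τ).
C_trough = C₀ × (r + r²) = 15.18 × (0.4527 + 0.2049) = 9.982 mg/L

10.0 mg/L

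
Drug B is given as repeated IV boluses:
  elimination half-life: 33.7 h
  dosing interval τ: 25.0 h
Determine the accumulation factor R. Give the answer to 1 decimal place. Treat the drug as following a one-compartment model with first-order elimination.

k = ln2 / t½ = 0.693147 / 33.7 = 0.02057 h⁻¹
e^(−kτ) = e^(−0.02057 × 25.0) = 0.5979
Accumulation ratio R = 1 / (1 − e^(−kτ)) = 1 / (1 − 0.5979) = 2.487

2.5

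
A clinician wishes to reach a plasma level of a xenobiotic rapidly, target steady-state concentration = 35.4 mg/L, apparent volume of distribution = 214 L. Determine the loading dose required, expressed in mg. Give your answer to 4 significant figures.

LD = Css × Vd = 35.4 × 214 = 7576 mg

7576 mg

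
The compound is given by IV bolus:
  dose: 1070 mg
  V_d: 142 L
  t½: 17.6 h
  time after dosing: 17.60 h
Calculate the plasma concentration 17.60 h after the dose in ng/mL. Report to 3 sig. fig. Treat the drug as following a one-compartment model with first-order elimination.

3770 ng/mL

C₀ = Dose / Vd = 1070 / 142 = 7.535 mg/L
k = ln2 / t½ = 0.693147 / 17.6 = 0.03938 h⁻¹
t / t½ = 17.60 / 17.6 = 1 half-lives
C = C₀ × (1/2)^1 = 7.535 × 0.5000 = 3.768 mg/L
Convert: 3.768 mg/L × 1000 = 3768 ng/mL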